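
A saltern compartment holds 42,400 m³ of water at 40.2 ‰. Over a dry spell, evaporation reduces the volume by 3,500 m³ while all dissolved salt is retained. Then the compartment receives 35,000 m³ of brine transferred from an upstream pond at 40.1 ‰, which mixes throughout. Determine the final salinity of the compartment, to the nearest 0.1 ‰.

42.1 ‰

After evaporation: salt = 42,400×40.2 = 1,704,480; volume = 42,400 − 3,500 = 38,900 m³
After mixing: salt = 1,704,480 + 35,000×40.1 = 3,107,980; volume = 38,900 + 35,000 = 73,900 m³
S = 3,107,980 / 73,900 = 42.0566 ‰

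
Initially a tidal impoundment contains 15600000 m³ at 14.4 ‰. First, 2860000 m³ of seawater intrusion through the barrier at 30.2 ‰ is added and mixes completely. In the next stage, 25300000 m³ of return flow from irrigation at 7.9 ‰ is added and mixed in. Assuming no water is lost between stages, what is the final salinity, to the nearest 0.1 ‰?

11.7 ‰

Conserving salt mass:
Initial salt = 15,600,000×14.4 = 224,640,000
After stage 1: salt = 224,640,000 + 2,860,000×30.2 = 311,012,000; volume = 18,460,000 m³; S = 16.848 ‰
After stage 2: salt = 311,012,000 + 25,300,000×7.9 = 510,882,000; volume = 43,760,000 m³
S = 510,882,000 / 43,760,000 = 11.6746 ‰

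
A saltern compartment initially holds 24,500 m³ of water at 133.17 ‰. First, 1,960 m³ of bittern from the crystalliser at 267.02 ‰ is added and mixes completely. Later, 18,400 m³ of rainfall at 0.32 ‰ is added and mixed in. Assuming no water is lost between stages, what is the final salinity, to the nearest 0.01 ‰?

84.53 ‰

By conservation of dissolved salt,
Initial salt = 24,500×133.17 = 3,262,665
After stage 1: salt = 3,262,665 + 1,960×267.02 = 3,786,024.2; volume = 26,460 m³; S = 143.085 ‰
After stage 2: salt = 3,786,024.2 + 18,400×0.32 = 3,791,912.2; volume = 44,860 m³
S = 3,791,912.2 / 44,860 = 84.5277 ‰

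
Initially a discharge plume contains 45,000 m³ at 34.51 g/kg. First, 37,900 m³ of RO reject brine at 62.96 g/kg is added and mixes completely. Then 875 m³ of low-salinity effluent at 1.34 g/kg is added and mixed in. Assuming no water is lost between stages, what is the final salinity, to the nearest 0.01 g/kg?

47.03 g/kg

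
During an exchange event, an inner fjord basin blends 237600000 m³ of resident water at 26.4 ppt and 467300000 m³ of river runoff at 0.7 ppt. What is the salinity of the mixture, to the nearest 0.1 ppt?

Conserving salt mass:
salt = 237,600,000×26.4 + 467,300,000×0.7 = 6,272,640,000 + 327,110,000 = 6,599,750,000
volume = 237,600,000 + 467,300,000 = 704,900,000 m³
S = 6,599,750,000 / 704,900,000 = 9.363 ppt

9.4 ppt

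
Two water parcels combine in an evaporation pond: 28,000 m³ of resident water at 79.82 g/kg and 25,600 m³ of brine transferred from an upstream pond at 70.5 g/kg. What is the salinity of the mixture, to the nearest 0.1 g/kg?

Weighted by volume,
salt = 28,000×79.82 + 25,600×70.5 = 2,234,960 + 1,804,800 = 4,039,760
volume = 28,000 + 25,600 = 53,600 m³
S = 4,039,760 / 53,600 = 75.369 g/kg

75.4 g/kg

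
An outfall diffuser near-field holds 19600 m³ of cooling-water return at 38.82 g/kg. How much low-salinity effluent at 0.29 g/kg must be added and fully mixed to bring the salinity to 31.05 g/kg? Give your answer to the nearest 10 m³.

Salt balance: 19,600×38.82 + V×0.29 = (19,600+V)×31.05
760,872 + 0.29V = 608,580 + 31.05V
152,292 = 30.76V
V = 4,950.98 m³

4950 m³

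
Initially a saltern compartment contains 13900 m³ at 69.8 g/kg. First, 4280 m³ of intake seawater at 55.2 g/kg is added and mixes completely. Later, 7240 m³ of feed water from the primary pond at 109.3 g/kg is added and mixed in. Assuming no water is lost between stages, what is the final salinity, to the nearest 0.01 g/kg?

Conserving salt mass:
Initial salt = 13,900×69.8 = 970,220
After stage 1: salt = 970,220 + 4,280×55.2 = 1,206,476; volume = 18,180 m³; S = 66.363 g/kg
After stage 2: salt = 1,206,476 + 7,240×109.3 = 1,997,808; volume = 25,420 m³
S = 1,997,808 / 25,420 = 78.592 g/kg

78.59 g/kg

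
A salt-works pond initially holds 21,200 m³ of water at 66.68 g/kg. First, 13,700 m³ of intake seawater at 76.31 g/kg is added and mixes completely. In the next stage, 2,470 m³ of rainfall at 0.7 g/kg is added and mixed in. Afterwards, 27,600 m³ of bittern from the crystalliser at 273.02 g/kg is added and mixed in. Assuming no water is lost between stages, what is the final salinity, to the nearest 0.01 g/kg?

Total salt / total volume:
Initial salt = 21,200×66.68 = 1,413,616
After stage 1: salt = 1,413,616 + 13,700×76.31 = 2,459,063; volume = 34,900 m³; S = 70.46 g/kg
After stage 2: salt = 2,459,063 + 2,470×0.7 = 2,460,792; volume = 37,370 m³; S = 65.849 g/kg
After stage 3: salt = 2,460,792 + 27,600×273.02 = 9,996,144; volume = 64,970 m³
S = 9,996,144 / 64,970 = 153.8578 g/kg

153.86 g/kg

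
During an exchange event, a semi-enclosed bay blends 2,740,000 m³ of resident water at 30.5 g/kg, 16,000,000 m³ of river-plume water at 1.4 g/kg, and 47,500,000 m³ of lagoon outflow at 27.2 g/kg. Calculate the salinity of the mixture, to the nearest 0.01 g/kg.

21.10 g/kg

Mass of salt is conserved:
salt = 2,740,000×30.5 + 16,000,000×1.4 + 47,500,000×27.2 = 83,570,000 + 22,400,000 + 1,292,000,000 = 1,397,970,000
volume = 2,740,000 + 16,000,000 + 47,500,000 = 66,240,000 m³
S = 1,397,970,000 / 66,240,000 = 21.1046 g/kg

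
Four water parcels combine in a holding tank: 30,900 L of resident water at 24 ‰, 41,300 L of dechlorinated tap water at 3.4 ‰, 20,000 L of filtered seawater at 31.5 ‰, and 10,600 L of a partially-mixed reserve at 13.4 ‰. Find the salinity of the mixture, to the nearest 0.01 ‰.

Weighted by volume,
salt = 30,900×24 + 41,300×3.4 + 20,000×31.5 + 10,600×13.4 = 741,600 + 140,420 + 630,000 + 142,040 = 1,654,060
volume = 30,900 + 41,300 + 20,000 + 10,600 = 102,800 L
S = 1,654,060 / 102,800 = 16.0901 ‰

16.09 ‰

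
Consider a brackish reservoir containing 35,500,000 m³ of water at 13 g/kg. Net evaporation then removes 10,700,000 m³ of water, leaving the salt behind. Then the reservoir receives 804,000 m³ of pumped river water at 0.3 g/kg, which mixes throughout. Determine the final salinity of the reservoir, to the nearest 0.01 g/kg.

18.03 g/kg

After evaporation: salt = 35,500,000×13 = 461,500,000; volume = 35,500,000 − 10,700,000 = 24,800,000 m³
After mixing: salt = 461,500,000 + 804,000×0.3 = 461,741,200; volume = 24,800,000 + 804,000 = 25,604,000 m³
S = 461,741,200 / 25,604,000 = 18.0339 g/kg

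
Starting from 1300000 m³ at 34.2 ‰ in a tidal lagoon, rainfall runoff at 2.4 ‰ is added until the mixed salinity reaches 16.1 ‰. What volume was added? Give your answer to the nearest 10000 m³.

Salt balance: 1,300,000×34.2 + V×2.4 = (1,300,000+V)×16.1
44,460,000 + 2.4V = 20,930,000 + 16.1V
23,530,000 = 13.7V
V = 1,717,518.25 m³

1720000 m³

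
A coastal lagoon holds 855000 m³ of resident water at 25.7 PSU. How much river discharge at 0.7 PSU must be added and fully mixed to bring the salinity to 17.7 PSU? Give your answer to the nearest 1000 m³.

402000 m³

Salt balance: 855,000×25.7 + V×0.7 = (855,000+V)×17.7
21,973,500 + 0.7V = 15,133,500 + 17.7V
6,840,000 = 17V
V = 402,352.94 m³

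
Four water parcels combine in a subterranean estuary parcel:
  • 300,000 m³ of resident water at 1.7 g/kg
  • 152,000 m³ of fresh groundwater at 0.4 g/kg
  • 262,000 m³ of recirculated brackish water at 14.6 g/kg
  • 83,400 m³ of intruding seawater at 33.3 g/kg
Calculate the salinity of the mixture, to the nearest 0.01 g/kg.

9.00 g/kg

By conservation of dissolved salt,
salt = 300,000×1.7 + 152,000×0.4 + 262,000×14.6 + 83,400×33.3 = 510,000 + 60,800 + 3,825,200 + 2,777,220 = 7,173,220
volume = 300,000 + 152,000 + 262,000 + 83,400 = 797,400 m³
S = 7,173,220 / 797,400 = 8.9958 g/kg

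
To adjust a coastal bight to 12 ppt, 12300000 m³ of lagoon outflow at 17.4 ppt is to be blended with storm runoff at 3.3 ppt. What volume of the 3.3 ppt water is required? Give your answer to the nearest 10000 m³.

Salt balance: 12,300,000×17.4 + V×3.3 = (12,300,000+V)×12
214,020,000 + 3.3V = 147,600,000 + 12V
66,420,000 = 8.7V
V = 7,634,482.76 m³

7630000 m³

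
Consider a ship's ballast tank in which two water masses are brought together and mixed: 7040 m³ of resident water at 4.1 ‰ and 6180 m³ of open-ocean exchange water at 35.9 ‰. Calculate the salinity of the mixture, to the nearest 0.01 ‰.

By conservation of dissolved salt,
salt = 7,040×4.1 + 6,180×35.9 = 28,864 + 221,862 = 250,726
volume = 7,040 + 6,180 = 13,220 m³
S = 250,726 / 13,220 = 18.9657 ‰

18.97 ‰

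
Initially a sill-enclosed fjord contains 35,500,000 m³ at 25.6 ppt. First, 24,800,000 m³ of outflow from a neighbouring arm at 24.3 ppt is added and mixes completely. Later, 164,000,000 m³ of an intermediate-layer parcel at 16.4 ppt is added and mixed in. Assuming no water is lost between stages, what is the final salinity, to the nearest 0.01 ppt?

18.73 ppt

Weighted by volume,
Initial salt = 35,500,000×25.6 = 908,800,000
After stage 1: salt = 908,800,000 + 24,800,000×24.3 = 1,511,440,000; volume = 60,300,000 m³; S = 25.065 ppt
After stage 2: salt = 1,511,440,000 + 164,000,000×16.4 = 4,201,040,000; volume = 224,300,000 m³
S = 4,201,040,000 / 224,300,000 = 18.7296 ppt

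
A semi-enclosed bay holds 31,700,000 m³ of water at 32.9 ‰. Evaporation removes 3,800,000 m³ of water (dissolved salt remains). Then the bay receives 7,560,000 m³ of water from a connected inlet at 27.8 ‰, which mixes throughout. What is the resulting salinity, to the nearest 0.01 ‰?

35.34 ‰

After evaporation: salt = 31,700,000×32.9 = 1,042,930,000; volume = 31,700,000 − 3,800,000 = 27,900,000 m³
After mixing: salt = 1,042,930,000 + 7,560,000×27.8 = 1,253,098,000; volume = 27,900,000 + 7,560,000 = 35,460,000 m³
S = 1,253,098,000 / 35,460,000 = 35.3384 ‰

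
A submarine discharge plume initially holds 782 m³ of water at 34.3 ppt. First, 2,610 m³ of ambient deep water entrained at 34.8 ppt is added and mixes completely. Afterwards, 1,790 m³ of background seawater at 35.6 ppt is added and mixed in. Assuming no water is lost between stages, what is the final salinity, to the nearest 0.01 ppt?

35.00 ppt

By conservation of dissolved salt,
Initial salt = 782×34.3 = 26,822.6
After stage 1: salt = 26,822.6 + 2,610×34.8 = 117,650.6; volume = 3,392 m³; S = 34.685 ppt
After stage 2: salt = 117,650.6 + 1,790×35.6 = 181,374.6; volume = 5,182 m³
S = 181,374.6 / 5,182 = 35.0009 ppt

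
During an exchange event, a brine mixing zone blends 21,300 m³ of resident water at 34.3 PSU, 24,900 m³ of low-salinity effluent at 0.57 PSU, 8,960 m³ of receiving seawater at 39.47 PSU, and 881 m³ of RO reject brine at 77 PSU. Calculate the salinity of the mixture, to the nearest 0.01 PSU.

Conserving salt mass:
salt = 21,300×34.3 + 24,900×0.57 + 8,960×39.47 + 881×77 = 730,590 + 14,193 + 353,651.2 + 67,837 = 1,166,271.2
volume = 21,300 + 24,900 + 8,960 + 881 = 56,041 m³
S = 1,166,271.2 / 56,041 = 20.811 PSU

20.81 PSU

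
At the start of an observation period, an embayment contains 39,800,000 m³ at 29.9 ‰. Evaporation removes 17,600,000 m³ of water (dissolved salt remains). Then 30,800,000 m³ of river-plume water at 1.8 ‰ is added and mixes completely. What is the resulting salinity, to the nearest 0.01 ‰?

After evaporation: salt = 39,800,000×29.9 = 1,190,020,000; volume = 39,800,000 − 17,600,000 = 22,200,000 m³
After mixing: salt = 1,190,020,000 + 30,800,000×1.8 = 1,245,460,000; volume = 22,200,000 + 30,800,000 = 53,000,000 m³
S = 1,245,460,000 / 53,000,000 = 23.4992 ‰

23.50 ‰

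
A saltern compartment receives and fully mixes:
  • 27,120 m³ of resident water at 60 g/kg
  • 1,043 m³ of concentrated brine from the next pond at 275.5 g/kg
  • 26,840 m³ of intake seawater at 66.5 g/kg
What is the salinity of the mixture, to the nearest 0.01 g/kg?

67.26 g/kg

By conservation of dissolved salt,
salt = 27,120×60 + 1,043×275.5 + 26,840×66.5 = 1,627,200 + 287,346.5 + 1,784,860 = 3,699,406.5
volume = 27,120 + 1,043 + 26,840 = 55,003 m³
S = 3,699,406.5 / 55,003 = 67.2583 g/kg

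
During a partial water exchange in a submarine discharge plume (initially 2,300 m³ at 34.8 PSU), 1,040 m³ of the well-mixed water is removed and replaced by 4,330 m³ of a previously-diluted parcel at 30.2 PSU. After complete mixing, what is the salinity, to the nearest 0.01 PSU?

Remaining after removal: 1,260 m³ at 34.8 PSU (salt = 43,848)
After addition: salt = 43,848 + 4,330×30.2 = 174,614; volume = 5,590 m³
S = 174,614 / 5,590 = 31.2369 PSU

31.24 PSU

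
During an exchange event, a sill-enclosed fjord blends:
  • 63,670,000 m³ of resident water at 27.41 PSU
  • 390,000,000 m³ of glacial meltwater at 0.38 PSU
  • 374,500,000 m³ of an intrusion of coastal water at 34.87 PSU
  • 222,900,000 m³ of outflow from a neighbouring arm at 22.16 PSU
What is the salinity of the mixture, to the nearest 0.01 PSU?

Mass of salt is conserved:
salt = 63,670,000×27.41 + 390,000,000×0.38 + 374,500,000×34.87 + 222,900,000×22.16 = 1,745,194,700 + 148,200,000 + 13,058,815,000 + 4,939,464,000 = 19,891,673,700
volume = 63,670,000 + 390,000,000 + 374,500,000 + 222,900,000 = 1,051,070,000 m³
S = 19,891,673,700 / 1,051,070,000 = 18.9252 PSU

18.93 PSU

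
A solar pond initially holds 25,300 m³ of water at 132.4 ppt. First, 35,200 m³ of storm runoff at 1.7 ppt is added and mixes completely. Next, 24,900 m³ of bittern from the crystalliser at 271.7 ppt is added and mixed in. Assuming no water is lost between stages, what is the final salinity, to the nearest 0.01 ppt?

119.14 ppt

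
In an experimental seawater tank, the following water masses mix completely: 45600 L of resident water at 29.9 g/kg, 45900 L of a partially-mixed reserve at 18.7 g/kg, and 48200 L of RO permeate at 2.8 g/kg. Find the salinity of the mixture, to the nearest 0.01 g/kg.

Mass of salt is conserved:
salt = 45,600×29.9 + 45,900×18.7 + 48,200×2.8 = 1,363,440 + 858,330 + 134,960 = 2,356,730
volume = 45,600 + 45,900 + 48,200 = 139,700 L
S = 2,356,730 / 139,700 = 16.8699 g/kg

16.87 g/kg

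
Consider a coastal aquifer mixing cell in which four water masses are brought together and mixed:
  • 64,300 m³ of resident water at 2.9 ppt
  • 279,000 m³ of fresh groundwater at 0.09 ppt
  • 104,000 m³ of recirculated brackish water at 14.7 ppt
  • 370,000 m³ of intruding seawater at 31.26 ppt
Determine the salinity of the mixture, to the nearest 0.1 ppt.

16.3 ppt

By conservation of dissolved salt,
salt = 64,300×2.9 + 279,000×0.09 + 104,000×14.7 + 370,000×31.26 = 186,470 + 25,110 + 1,528,800 + 11,566,200 = 13,306,580
volume = 64,300 + 279,000 + 104,000 + 370,000 = 817,300 m³
S = 13,306,580 / 817,300 = 16.281 ppt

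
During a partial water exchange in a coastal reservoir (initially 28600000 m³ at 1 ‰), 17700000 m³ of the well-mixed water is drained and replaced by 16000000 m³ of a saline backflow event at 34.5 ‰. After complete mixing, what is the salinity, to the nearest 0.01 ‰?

Remaining after removal: 10,900,000 m³ at 1 ‰ (salt = 10,900,000)
After addition: salt = 10,900,000 + 16,000,000×34.5 = 562,900,000; volume = 26,900,000 m³
S = 562,900,000 / 26,900,000 = 20.9257 ‰

20.93 ‰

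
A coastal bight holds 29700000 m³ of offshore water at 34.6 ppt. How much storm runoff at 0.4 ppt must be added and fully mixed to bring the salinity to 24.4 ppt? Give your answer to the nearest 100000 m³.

Salt balance: 29,700,000×34.6 + V×0.4 = (29,700,000+V)×24.4
1,027,620,000 + 0.4V = 724,680,000 + 24.4V
302,940,000 = 24V
V = 12,622,500 m³

12600000 m³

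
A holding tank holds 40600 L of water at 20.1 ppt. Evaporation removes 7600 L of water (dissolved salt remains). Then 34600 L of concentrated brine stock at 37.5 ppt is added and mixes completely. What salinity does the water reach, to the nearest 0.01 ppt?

After evaporation: salt = 40,600×20.1 = 816,060; volume = 40,600 − 7,600 = 33,000 L
After mixing: salt = 816,060 + 34,600×37.5 = 2,113,560; volume = 33,000 + 34,600 = 67,600 L
S = 2,113,560 / 67,600 = 31.2657 ppt

31.27 ppt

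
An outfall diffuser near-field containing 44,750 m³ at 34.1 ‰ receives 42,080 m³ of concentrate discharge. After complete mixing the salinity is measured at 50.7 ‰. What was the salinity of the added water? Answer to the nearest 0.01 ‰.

Salt balance: 44,750×34.1 + 42,080×S = 86,830×50.7
1,525,975 + 42,080·S = 4,402,281
S = (4,402,281 − 1,525,975) / 42,080 = 68.3533 ‰

68.35 ‰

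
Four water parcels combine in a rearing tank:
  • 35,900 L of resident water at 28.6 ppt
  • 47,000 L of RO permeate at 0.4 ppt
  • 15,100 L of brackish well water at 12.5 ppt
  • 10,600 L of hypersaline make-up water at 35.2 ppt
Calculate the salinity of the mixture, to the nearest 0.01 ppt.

Weighted by volume,
salt = 35,900×28.6 + 47,000×0.4 + 15,100×12.5 + 10,600×35.2 = 1,026,740 + 18,800 + 188,750 + 373,120 = 1,607,410
volume = 35,900 + 47,000 + 15,100 + 10,600 = 108,600 L
S = 1,607,410 / 108,600 = 14.8012 ppt

14.80 ppt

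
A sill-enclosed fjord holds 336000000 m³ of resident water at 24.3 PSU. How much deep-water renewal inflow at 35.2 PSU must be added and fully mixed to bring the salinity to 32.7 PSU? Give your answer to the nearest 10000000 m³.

Salt balance: 336,000,000×24.3 + V×35.2 = (336,000,000+V)×32.7
8,164,800,000 + 35.2V = 10,987,200,000 + 32.7V
2,822,400,000 = 2.5V
V = 1,128,960,000 m³

1130000000 m³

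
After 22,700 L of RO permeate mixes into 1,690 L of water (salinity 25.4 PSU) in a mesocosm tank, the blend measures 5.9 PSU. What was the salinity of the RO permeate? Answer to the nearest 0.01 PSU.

Salt balance: 1,690×25.4 + 22,700×S = 24,390×5.9
42,926 + 22,700·S = 143,901
S = (143,901 − 42,926) / 22,700 = 4.4482 PSU

4.45 PSU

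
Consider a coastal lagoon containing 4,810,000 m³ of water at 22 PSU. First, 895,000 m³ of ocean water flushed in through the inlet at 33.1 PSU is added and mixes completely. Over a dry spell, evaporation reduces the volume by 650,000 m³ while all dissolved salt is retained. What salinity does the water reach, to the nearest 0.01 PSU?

26.79 PSU

After mixing: salt = 4,810,000×22 + 895,000×33.1 = 135,444,500; volume = 5,705,000 m³
After evaporation: salt unchanged = 135,444,500; volume = 5,705,000 − 650,000 = 5,055,000 m³
S = 135,444,500 / 5,055,000 = 26.7942 PSU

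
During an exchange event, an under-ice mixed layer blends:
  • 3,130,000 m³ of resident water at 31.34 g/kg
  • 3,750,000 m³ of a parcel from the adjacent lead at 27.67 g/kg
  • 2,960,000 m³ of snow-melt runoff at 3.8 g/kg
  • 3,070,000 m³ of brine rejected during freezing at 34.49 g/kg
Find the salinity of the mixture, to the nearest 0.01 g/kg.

24.71 g/kg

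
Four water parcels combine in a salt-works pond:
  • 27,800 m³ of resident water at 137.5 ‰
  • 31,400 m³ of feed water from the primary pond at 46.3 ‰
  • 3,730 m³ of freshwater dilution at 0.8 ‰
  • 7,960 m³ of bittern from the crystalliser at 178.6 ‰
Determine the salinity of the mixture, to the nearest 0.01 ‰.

Mass of salt is conserved:
salt = 27,800×137.5 + 31,400×46.3 + 3,730×0.8 + 7,960×178.6 = 3,822,500 + 1,453,820 + 2,984 + 1,421,656 = 6,700,960
volume = 27,800 + 31,400 + 3,730 + 7,960 = 70,890 m³
S = 6,700,960 / 70,890 = 94.5262 ‰

94.53 ‰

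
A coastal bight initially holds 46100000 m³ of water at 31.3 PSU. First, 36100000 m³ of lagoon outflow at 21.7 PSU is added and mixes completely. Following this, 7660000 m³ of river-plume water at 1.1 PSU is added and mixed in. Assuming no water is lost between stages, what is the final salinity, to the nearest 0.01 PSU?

By conservation of dissolved salt,
Initial salt = 46,100,000×31.3 = 1,442,930,000
After stage 1: salt = 1,442,930,000 + 36,100,000×21.7 = 2,226,300,000; volume = 82,200,000 m³; S = 27.084 PSU
After stage 2: salt = 2,226,300,000 + 7,660,000×1.1 = 2,234,726,000; volume = 89,860,000 m³
S = 2,234,726,000 / 89,860,000 = 24.869 PSU

24.87 PSU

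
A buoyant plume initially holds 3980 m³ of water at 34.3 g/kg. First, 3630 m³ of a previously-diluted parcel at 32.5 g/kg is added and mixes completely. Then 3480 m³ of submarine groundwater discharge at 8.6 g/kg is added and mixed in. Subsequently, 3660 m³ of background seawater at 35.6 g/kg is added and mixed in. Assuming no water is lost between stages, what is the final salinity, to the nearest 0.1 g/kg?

28.1 g/kg

Total salt / total volume:
Initial salt = 3,980×34.3 = 136,514
After stage 1: salt = 136,514 + 3,630×32.5 = 254,489; volume = 7,610 m³; S = 33.441 g/kg
After stage 2: salt = 254,489 + 3,480×8.6 = 284,417; volume = 11,090 m³; S = 25.646 g/kg
After stage 3: salt = 284,417 + 3,660×35.6 = 414,713; volume = 14,750 m³
S = 414,713 / 14,750 = 28.1161 g/kg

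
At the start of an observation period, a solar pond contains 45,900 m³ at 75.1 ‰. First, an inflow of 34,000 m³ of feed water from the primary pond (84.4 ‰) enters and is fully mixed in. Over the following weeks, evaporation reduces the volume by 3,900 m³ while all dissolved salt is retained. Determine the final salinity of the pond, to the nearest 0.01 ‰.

83.11 ‰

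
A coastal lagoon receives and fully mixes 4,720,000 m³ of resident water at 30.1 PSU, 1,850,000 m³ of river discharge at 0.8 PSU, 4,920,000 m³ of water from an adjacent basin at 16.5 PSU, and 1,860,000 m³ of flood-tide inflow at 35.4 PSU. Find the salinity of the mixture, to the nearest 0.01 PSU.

21.77 PSU

Weighted by volume,
salt = 4,720,000×30.1 + 1,850,000×0.8 + 4,920,000×16.5 + 1,860,000×35.4 = 142,072,000 + 1,480,000 + 81,180,000 + 65,844,000 = 290,576,000
volume = 4,720,000 + 1,850,000 + 4,920,000 + 1,860,000 = 13,350,000 m³
S = 290,576,000 / 13,350,000 = 21.766 PSU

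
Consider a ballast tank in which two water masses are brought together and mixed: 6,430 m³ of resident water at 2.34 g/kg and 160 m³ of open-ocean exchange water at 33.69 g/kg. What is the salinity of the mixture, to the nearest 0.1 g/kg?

Total salt / total volume:
salt = 6,430×2.34 + 160×33.69 = 15,046.2 + 5,390.4 = 20,436.6
volume = 6,430 + 160 = 6,590 m³
S = 20,436.6 / 6,590 = 3.101 g/kg

3.1 g/kg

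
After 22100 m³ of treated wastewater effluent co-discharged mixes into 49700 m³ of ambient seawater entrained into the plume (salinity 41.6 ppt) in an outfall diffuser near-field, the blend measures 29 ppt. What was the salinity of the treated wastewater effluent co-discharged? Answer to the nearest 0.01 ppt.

0.66 ppt

Salt balance: 49,700×41.6 + 22,100×S = 71,800×29
2,067,520 + 22,100·S = 2,082,200
S = (2,082,200 − 2,067,520) / 22,100 = 0.6643 ppt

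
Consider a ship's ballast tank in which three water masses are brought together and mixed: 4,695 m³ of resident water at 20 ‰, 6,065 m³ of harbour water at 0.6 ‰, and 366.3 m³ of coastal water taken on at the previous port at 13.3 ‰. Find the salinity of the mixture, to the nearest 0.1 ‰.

9.2 ‰

By conservation of dissolved salt,
salt = 4,695×20 + 6,065×0.6 + 366.3×13.3 = 93,900 + 3,639 + 4,871.79 = 102,410.79
volume = 4,695 + 6,065 + 366.3 = 11,126.3 m³
S = 102,410.79 / 11,126.3 = 9.204 ‰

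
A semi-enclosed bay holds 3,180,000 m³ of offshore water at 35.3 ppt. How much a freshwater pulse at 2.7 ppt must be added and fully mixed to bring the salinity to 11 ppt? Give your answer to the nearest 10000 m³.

Salt balance: 3,180,000×35.3 + V×2.7 = (3,180,000+V)×11
112,254,000 + 2.7V = 34,980,000 + 11V
77,274,000 = 8.3V
V = 9,310,120.48 m³

9310000 m³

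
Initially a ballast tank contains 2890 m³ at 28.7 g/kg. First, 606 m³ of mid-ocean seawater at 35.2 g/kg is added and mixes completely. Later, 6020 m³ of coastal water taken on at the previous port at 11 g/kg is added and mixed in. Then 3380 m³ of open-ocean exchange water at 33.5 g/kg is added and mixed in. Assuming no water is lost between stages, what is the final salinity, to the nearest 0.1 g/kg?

22.0 g/kg

Conserving salt mass:
Initial salt = 2,890×28.7 = 82,943
After stage 1: salt = 82,943 + 606×35.2 = 104,274.2; volume = 3,496 m³; S = 29.827 g/kg
After stage 2: salt = 104,274.2 + 6,020×11 = 170,494.2; volume = 9,516 m³; S = 17.917 g/kg
After stage 3: salt = 170,494.2 + 3,380×33.5 = 283,724.2; volume = 12,896 m³
S = 283,724.2 / 12,896 = 22.0009 g/kg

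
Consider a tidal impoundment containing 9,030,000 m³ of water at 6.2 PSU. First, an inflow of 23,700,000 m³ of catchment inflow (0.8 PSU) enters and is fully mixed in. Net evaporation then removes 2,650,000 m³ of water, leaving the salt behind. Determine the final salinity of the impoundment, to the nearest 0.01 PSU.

After mixing: salt = 9,030,000×6.2 + 23,700,000×0.8 = 74,946,000; volume = 32,730,000 m³
After evaporation: salt unchanged = 74,946,000; volume = 32,730,000 − 2,650,000 = 30,080,000 m³
S = 74,946,000 / 30,080,000 = 2.4916 PSU

2.49 PSU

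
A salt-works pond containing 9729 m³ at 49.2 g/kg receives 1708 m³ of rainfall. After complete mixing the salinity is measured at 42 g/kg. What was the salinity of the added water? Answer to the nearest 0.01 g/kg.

Salt balance: 9,729×49.2 + 1,708×S = 11,437×42
478,666.8 + 1,708·S = 480,354
S = (480,354 − 478,666.8) / 1,708 = 0.9878 g/kg

0.99 g/kg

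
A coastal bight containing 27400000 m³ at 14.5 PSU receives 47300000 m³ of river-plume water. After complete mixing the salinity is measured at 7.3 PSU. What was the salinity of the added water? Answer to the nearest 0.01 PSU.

Salt balance: 27,400,000×14.5 + 47,300,000×S = 74,700,000×7.3
397,300,000 + 47,300,000·S = 545,310,000
S = (545,310,000 − 397,300,000) / 47,300,000 = 3.1292 PSU

3.13 PSU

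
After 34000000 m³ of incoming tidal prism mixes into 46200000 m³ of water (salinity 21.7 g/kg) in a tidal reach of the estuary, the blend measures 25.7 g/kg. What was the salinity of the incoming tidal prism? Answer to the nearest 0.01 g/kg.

Salt balance: 46,200,000×21.7 + 34,000,000×S = 80,200,000×25.7
1,002,540,000 + 34,000,000·S = 2,061,140,000
S = (2,061,140,000 − 1,002,540,000) / 34,000,000 = 31.1353 g/kg

31.14 g/kg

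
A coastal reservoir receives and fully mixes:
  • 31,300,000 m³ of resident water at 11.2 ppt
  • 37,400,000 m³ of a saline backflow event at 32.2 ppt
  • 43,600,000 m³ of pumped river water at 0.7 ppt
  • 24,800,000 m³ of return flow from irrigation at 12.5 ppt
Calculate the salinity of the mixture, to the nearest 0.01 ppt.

13.82 ppt

Salt balance:
salt = 31,300,000×11.2 + 37,400,000×32.2 + 43,600,000×0.7 + 24,800,000×12.5 = 350,560,000 + 1,204,280,000 + 30,520,000 + 310,000,000 = 1,895,360,000
volume = 31,300,000 + 37,400,000 + 43,600,000 + 24,800,000 = 137,100,000 m³
S = 1,895,360,000 / 137,100,000 = 13.8247 ppt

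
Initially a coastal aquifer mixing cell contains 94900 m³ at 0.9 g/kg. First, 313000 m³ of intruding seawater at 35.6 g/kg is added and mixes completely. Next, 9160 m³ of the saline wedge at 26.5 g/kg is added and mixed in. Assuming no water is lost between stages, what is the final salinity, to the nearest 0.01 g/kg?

27.50 g/kg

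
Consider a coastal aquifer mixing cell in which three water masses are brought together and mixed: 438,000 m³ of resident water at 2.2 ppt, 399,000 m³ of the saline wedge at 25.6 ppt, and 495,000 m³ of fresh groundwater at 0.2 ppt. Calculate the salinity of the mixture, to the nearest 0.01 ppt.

8.47 ppt

Conserving salt mass:
salt = 438,000×2.2 + 399,000×25.6 + 495,000×0.2 = 963,600 + 10,214,400 + 99,000 = 11,277,000
volume = 438,000 + 399,000 + 495,000 = 1,332,000 m³
S = 11,277,000 / 1,332,000 = 8.4662 ppt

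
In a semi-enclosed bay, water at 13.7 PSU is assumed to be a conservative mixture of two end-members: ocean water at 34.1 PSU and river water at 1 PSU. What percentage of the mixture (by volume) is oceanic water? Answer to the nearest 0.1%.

38.4%

Let g be the oceanic fraction. Salt balance per unit volume:
g×34.1 + (1−g)×1 = 13.7
g = (13.7 − 1) / (34.1 − 1) = 12.7/33.1 = 0.3837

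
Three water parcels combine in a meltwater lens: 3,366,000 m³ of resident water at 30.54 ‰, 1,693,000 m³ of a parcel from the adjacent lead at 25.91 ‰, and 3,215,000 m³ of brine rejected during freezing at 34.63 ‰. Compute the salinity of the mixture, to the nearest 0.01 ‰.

Salt balance:
salt = 3,366,000×30.54 + 1,693,000×25.91 + 3,215,000×34.63 = 102,797,640 + 43,865,630 + 111,335,450 = 257,998,720
volume = 3,366,000 + 1,693,000 + 3,215,000 = 8,274,000 m³
S = 257,998,720 / 8,274,000 = 31.1819 ‰

31.18 ‰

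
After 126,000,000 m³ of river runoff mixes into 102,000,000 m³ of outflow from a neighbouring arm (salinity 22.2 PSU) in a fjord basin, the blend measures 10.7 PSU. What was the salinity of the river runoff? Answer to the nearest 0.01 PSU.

1.39 PSU

Salt balance: 102,000,000×22.2 + 126,000,000×S = 228,000,000×10.7
2,264,400,000 + 126,000,000·S = 2,439,600,000
S = (2,439,600,000 − 2,264,400,000) / 126,000,000 = 1.3905 PSU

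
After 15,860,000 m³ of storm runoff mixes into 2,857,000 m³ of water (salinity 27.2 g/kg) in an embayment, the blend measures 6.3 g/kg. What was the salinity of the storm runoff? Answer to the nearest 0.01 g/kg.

2.54 g/kg

Salt balance: 2,857,000×27.2 + 15,860,000×S = 18,717,000×6.3
77,710,400 + 15,860,000·S = 117,917,100
S = (117,917,100 − 77,710,400) / 15,860,000 = 2.5351 g/kg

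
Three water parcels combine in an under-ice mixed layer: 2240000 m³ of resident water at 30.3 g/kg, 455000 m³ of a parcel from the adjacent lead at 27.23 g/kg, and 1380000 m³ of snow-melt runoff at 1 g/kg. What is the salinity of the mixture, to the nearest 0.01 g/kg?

Weighted by volume,
salt = 2,240,000×30.3 + 455,000×27.23 + 1,380,000×1 = 67,872,000 + 12,389,650 + 1,380,000 = 81,641,650
volume = 2,240,000 + 455,000 + 1,380,000 = 4,075,000 m³
S = 81,641,650 / 4,075,000 = 20.0348 g/kg

20.03 g/kg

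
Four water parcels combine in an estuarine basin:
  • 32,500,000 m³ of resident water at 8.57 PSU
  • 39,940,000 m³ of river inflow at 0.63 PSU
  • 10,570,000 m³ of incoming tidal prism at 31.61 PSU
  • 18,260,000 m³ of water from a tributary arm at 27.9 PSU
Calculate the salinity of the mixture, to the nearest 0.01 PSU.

11.33 PSU

Weighted by volume,
salt = 32,500,000×8.57 + 39,940,000×0.63 + 10,570,000×31.61 + 18,260,000×27.9 = 278,525,000 + 25,162,200 + 334,117,700 + 509,454,000 = 1,147,258,900
volume = 32,500,000 + 39,940,000 + 10,570,000 + 18,260,000 = 101,270,000 m³
S = 1,147,258,900 / 101,270,000 = 11.3287 PSU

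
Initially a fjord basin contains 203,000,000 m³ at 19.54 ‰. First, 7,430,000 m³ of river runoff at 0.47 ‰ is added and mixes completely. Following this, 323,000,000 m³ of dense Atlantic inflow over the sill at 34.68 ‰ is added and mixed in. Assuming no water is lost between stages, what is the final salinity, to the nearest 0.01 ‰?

Salt balance:
Initial salt = 203,000,000×19.54 = 3,966,620,000
After stage 1: salt = 3,966,620,000 + 7,430,000×0.47 = 3,970,112,100; volume = 210,430,000 m³; S = 18.867 ‰
After stage 2: salt = 3,970,112,100 + 323,000,000×34.68 = 15,171,752,100; volume = 533,430,000 m³
S = 15,171,752,100 / 533,430,000 = 28.4419 ‰

28.44 ‰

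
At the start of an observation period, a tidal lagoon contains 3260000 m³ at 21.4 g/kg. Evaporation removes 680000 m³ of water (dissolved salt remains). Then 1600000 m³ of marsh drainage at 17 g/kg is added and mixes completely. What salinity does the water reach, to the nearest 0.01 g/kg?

23.20 g/kg

After evaporation: salt = 3,260,000×21.4 = 69,764,000; volume = 3,260,000 − 680,000 = 2,580,000 m³
After mixing: salt = 69,764,000 + 1,600,000×17 = 96,964,000; volume = 2,580,000 + 1,600,000 = 4,180,000 m³
S = 96,964,000 / 4,180,000 = 23.1971 g/kg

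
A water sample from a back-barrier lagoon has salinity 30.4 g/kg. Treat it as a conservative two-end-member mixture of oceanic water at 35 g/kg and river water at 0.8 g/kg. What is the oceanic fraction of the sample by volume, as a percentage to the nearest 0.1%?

86.5%

Let g be the oceanic fraction. Salt balance per unit volume:
g×35 + (1−g)×0.8 = 30.4
g = (30.4 − 0.8) / (35 − 0.8) = 29.6/34.2 = 0.8655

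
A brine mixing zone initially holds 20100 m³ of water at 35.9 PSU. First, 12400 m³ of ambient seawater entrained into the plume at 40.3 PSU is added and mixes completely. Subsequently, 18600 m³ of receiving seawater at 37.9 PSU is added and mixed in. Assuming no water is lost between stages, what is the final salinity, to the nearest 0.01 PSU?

Weighted by volume,
Initial salt = 20,100×35.9 = 721,590
After stage 1: salt = 721,590 + 12,400×40.3 = 1,221,310; volume = 32,500 m³; S = 37.579 PSU
After stage 2: salt = 1,221,310 + 18,600×37.9 = 1,926,250; volume = 51,100 m³
S = 1,926,250 / 51,100 = 37.6957 PSU

37.70 PSU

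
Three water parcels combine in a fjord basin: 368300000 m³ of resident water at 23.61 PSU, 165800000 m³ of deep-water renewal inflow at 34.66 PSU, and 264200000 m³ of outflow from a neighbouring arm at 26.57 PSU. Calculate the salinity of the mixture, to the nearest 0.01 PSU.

26.88 PSU

Total salt / total volume:
salt = 368,300,000×23.61 + 165,800,000×34.66 + 264,200,000×26.57 = 8,695,563,000 + 5,746,628,000 + 7,019,794,000 = 21,461,985,000
volume = 368,300,000 + 165,800,000 + 264,200,000 = 798,300,000 m³
S = 21,461,985,000 / 798,300,000 = 26.8846 PSU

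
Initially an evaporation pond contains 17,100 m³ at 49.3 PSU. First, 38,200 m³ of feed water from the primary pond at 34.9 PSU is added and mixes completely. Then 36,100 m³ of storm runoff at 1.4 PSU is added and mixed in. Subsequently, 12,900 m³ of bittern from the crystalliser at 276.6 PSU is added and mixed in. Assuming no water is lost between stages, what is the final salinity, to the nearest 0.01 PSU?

55.56 PSU

Weighted by volume,
Initial salt = 17,100×49.3 = 843,030
After stage 1: salt = 843,030 + 38,200×34.9 = 2,176,210; volume = 55,300 m³; S = 39.353 PSU
After stage 2: salt = 2,176,210 + 36,100×1.4 = 2,226,750; volume = 91,400 m³; S = 24.363 PSU
After stage 3: salt = 2,226,750 + 12,900×276.6 = 5,794,890; volume = 104,300 m³
S = 5,794,890 / 104,300 = 55.5598 PSU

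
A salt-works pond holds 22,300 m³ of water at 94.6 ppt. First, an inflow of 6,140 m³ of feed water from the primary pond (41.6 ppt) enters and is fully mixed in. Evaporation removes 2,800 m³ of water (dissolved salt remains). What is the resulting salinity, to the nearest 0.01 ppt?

After mixing: salt = 22,300×94.6 + 6,140×41.6 = 2,365,004; volume = 28,440 m³
After evaporation: salt unchanged = 2,365,004; volume = 28,440 − 2,800 = 25,640 m³
S = 2,365,004 / 25,640 = 92.2388 ppt

92.24 ppt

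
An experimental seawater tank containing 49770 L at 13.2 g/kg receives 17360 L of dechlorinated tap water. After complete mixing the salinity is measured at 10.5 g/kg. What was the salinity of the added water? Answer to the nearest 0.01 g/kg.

2.76 g/kg

Salt balance: 49,770×13.2 + 17,360×S = 67,130×10.5
656,964 + 17,360·S = 704,865
S = (704,865 − 656,964) / 17,360 = 2.7593 g/kg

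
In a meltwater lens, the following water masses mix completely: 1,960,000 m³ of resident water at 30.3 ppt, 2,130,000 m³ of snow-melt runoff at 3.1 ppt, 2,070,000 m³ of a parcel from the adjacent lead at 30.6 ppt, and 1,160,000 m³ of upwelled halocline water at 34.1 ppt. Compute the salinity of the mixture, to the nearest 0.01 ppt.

Total salt / total volume:
salt = 1,960,000×30.3 + 2,130,000×3.1 + 2,070,000×30.6 + 1,160,000×34.1 = 59,388,000 + 6,603,000 + 63,342,000 + 39,556,000 = 168,889,000
volume = 1,960,000 + 2,130,000 + 2,070,000 + 1,160,000 = 7,320,000 m³
S = 168,889,000 / 7,320,000 = 23.0723 ppt

23.07 ppt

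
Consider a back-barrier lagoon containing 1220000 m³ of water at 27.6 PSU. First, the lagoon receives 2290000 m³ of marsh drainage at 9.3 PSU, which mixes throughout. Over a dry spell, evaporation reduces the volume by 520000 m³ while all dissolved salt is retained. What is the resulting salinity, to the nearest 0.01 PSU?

After mixing: salt = 1,220,000×27.6 + 2,290,000×9.3 = 54,969,000; volume = 3,510,000 m³
After evaporation: salt unchanged = 54,969,000; volume = 3,510,000 − 520,000 = 2,990,000 m³
S = 54,969,000 / 2,990,000 = 18.3843 PSU

18.38 PSU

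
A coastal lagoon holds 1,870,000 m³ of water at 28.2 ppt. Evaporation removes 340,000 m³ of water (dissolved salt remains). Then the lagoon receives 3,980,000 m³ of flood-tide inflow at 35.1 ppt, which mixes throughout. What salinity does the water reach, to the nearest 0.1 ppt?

After evaporation: salt = 1,870,000×28.2 = 52,734,000; volume = 1,870,000 − 340,000 = 1,530,000 m³
After mixing: salt = 52,734,000 + 3,980,000×35.1 = 192,432,000; volume = 1,530,000 + 3,980,000 = 5,510,000 m³
S = 192,432,000 / 5,510,000 = 34.9241 ppt

34.9 ppt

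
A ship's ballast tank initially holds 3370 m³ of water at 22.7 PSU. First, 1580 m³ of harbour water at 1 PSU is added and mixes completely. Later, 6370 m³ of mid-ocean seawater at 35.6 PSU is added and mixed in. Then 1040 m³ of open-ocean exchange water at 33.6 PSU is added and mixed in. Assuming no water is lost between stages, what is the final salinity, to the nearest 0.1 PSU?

27.5 PSU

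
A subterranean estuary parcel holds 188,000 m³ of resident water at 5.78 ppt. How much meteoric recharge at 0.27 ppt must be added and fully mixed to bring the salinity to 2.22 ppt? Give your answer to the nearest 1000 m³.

343000 m³

Salt balance: 188,000×5.78 + V×0.27 = (188,000+V)×2.22
1,086,640 + 0.27V = 417,360 + 2.22V
669,280 = 1.95V
V = 343,220.51 m³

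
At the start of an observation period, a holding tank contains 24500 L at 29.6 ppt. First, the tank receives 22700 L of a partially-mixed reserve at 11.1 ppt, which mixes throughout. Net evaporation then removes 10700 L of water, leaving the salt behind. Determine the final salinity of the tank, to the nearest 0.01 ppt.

26.77 ppt

After mixing: salt = 24,500×29.6 + 22,700×11.1 = 977,170; volume = 47,200 L
After evaporation: salt unchanged = 977,170; volume = 47,200 − 10,700 = 36,500 L
S = 977,170 / 36,500 = 26.7718 ppt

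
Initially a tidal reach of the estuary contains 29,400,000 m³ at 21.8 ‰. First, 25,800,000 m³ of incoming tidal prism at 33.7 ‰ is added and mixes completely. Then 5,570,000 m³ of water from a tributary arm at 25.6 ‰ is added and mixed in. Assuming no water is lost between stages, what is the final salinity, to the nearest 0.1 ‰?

27.2 ‰

Conserving salt mass:
Initial salt = 29,400,000×21.8 = 640,920,000
After stage 1: salt = 640,920,000 + 25,800,000×33.7 = 1,510,380,000; volume = 55,200,000 m³; S = 27.362 ‰
After stage 2: salt = 1,510,380,000 + 5,570,000×25.6 = 1,652,972,000; volume = 60,770,000 m³
S = 1,652,972,000 / 60,770,000 = 27.2005 ‰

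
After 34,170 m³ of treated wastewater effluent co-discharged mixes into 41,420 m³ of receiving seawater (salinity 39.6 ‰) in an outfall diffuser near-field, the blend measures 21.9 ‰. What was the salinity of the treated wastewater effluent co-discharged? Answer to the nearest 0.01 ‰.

Salt balance: 41,420×39.6 + 34,170×S = 75,590×21.9
1,640,232 + 34,170·S = 1,655,421
S = (1,655,421 − 1,640,232) / 34,170 = 0.4445 ‰

0.44 ‰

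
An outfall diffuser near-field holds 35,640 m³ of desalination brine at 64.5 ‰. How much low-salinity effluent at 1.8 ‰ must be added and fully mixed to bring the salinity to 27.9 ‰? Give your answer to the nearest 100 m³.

Salt balance: 35,640×64.5 + V×1.8 = (35,640+V)×27.9
2,298,780 + 1.8V = 994,356 + 27.9V
1,304,424 = 26.1V
V = 49,977.93 m³

50000 m³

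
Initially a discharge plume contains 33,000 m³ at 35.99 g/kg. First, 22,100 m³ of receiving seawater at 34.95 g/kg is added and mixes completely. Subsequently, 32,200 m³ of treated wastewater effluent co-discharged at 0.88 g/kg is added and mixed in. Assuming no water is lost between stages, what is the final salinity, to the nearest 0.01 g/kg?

22.78 g/kg

Salt balance:
Initial salt = 33,000×35.99 = 1,187,670
After stage 1: salt = 1,187,670 + 22,100×34.95 = 1,960,065; volume = 55,100 m³; S = 35.573 g/kg
After stage 2: salt = 1,960,065 + 32,200×0.88 = 1,988,401; volume = 87,300 m³
S = 1,988,401 / 87,300 = 22.7766 g/kg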